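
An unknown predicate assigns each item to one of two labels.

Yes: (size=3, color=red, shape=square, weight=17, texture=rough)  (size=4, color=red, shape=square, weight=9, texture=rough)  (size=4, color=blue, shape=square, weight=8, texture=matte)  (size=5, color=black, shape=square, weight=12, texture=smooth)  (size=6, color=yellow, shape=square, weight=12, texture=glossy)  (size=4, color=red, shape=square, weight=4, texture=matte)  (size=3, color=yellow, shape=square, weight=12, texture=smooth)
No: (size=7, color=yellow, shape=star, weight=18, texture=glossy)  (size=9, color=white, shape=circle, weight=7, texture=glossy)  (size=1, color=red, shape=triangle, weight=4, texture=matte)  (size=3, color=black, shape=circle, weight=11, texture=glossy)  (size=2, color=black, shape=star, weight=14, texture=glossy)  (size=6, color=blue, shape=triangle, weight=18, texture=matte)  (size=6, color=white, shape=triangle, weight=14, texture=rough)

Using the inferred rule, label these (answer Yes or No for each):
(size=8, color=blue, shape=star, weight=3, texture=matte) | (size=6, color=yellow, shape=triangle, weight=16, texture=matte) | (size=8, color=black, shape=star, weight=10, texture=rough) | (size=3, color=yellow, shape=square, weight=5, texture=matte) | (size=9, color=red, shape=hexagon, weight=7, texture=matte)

No, No, No, Yes, No

Checking candidate rules against both groups, what survives is: shape is square.
(size=8, color=blue, shape=star, weight=3, texture=matte): shape is star, does not satisfy this → No.
(size=6, color=yellow, shape=triangle, weight=16, texture=matte): shape is triangle, does not satisfy this → No.
(size=8, color=black, shape=star, weight=10, texture=rough): shape is star, does not satisfy this → No.
(size=3, color=yellow, shape=square, weight=5, texture=matte): shape is square, meets the rule → Yes.
(size=9, color=red, shape=hexagon, weight=7, texture=matte): shape is hexagon, does not satisfy this → No.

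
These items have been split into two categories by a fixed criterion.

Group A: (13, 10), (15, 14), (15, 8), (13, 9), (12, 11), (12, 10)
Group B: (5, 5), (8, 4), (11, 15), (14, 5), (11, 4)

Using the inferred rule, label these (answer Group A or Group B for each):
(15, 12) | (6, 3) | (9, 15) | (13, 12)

Group A, Group B, Group B, Group A

The distinguishing property — first > second AND sum ≥ 22 — holds for all the 'Group A' cases and none of the 'Group B' cases.
(15, 12): 15 > 12, 15+12 = 27, has this property → Group A. (6, 3): 6 > 3, 6+3 = 9, fails this test → Group B. (9, 15): 9 < 15, 9+15 = 24, fails this test → Group B. (13, 12): 13 > 12, 13+12 = 25, has this property → Group A.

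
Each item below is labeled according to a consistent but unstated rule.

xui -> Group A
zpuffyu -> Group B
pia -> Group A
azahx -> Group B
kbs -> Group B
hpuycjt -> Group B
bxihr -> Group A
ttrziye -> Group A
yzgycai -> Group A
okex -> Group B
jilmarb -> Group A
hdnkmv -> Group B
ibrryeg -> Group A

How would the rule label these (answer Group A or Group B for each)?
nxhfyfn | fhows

Group B, Group B

Checking candidate rules against both groups, what survives is: contains 'i'.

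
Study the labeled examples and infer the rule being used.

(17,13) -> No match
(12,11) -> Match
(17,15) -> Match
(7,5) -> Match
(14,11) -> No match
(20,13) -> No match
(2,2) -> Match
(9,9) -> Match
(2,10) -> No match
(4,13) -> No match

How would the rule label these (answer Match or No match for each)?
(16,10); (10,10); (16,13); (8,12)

No match, Match, No match, No match

'Match' ⟺ |first − second| ≤ 2.
No match: (16,10), since |16−10| = 6. Match: (10,10), since |10−10| = 0. No match: (16,13), since |16−13| = 3. No match: (8,12), since |8−12| = 4.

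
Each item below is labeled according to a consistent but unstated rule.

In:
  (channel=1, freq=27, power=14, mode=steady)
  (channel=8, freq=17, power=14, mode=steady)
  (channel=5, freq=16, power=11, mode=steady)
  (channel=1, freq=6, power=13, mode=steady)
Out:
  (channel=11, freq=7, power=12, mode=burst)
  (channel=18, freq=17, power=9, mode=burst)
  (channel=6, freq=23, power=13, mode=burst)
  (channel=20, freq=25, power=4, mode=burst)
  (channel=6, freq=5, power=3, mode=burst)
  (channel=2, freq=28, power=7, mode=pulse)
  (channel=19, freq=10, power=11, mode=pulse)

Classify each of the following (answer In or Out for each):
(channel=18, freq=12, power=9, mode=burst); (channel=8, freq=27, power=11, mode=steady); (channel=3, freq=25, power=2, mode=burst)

The distinguishing property — mode is steady — holds for all the 'In' cases and none of the 'Out' cases.
(channel=18, freq=12, power=9, mode=burst): mode is burst, doesn't match → Out.
(channel=8, freq=27, power=11, mode=steady): mode is steady, has this property → In.
(channel=3, freq=25, power=2, mode=burst): mode is burst, doesn't match → Out.

Out, In, Out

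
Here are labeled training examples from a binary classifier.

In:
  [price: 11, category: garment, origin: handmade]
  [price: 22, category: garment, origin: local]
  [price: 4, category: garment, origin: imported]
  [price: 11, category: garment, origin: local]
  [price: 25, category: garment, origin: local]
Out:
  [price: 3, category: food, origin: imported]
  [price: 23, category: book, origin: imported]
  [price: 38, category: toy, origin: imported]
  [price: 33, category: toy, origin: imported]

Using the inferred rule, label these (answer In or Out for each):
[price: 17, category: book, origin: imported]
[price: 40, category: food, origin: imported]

Out, Out

'In' ⟺ category is garment.
Out: [price: 17, category: book, origin: imported], since category is book. Out: [price: 40, category: food, origin: imported], since category is food.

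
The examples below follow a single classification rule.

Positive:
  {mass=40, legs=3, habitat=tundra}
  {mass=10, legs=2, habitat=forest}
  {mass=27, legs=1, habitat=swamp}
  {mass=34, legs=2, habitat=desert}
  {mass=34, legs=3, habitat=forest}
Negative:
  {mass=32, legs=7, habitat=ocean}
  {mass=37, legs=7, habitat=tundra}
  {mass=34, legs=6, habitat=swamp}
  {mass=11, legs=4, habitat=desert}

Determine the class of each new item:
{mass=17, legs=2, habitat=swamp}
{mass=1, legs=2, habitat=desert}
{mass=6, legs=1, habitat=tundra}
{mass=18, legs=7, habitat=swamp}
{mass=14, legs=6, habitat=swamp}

'Positive' ⟺ legs ≤ 3.
Positive: {mass=17, legs=2, habitat=swamp}, since legs = 2. Positive: {mass=1, legs=2, habitat=desert}, since legs = 2. Positive: {mass=6, legs=1, habitat=tundra}, since legs = 1. Negative: {mass=18, legs=7, habitat=swamp}, since legs = 7. Negative: {mass=14, legs=6, habitat=swamp}, since legs = 6.

Positive, Positive, Positive, Negative, Negative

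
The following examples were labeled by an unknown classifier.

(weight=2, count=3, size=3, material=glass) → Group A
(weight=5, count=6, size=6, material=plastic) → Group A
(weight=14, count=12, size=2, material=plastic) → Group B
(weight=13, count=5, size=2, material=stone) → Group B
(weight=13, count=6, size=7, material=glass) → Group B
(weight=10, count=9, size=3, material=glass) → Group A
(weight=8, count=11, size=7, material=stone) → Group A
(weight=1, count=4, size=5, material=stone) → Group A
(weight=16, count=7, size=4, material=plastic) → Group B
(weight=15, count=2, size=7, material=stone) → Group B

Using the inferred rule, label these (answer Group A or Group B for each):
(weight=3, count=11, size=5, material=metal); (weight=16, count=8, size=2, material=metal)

Group A, Group B

Every 'Group A' example satisfies: weight ≤ 10. None of the 'Group B' examples do.
Group A: (weight=3, count=11, size=5, material=metal), since weight = 3.
Group B: (weight=16, count=8, size=2, material=metal), since weight = 16.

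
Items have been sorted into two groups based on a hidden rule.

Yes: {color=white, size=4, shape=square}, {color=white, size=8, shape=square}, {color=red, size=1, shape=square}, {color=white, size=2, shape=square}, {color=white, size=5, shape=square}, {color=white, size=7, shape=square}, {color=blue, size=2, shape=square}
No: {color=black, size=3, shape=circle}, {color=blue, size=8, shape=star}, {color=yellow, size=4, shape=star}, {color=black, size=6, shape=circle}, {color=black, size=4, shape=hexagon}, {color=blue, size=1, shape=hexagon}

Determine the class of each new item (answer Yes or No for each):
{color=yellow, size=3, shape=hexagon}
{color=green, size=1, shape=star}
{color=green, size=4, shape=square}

No, No, Yes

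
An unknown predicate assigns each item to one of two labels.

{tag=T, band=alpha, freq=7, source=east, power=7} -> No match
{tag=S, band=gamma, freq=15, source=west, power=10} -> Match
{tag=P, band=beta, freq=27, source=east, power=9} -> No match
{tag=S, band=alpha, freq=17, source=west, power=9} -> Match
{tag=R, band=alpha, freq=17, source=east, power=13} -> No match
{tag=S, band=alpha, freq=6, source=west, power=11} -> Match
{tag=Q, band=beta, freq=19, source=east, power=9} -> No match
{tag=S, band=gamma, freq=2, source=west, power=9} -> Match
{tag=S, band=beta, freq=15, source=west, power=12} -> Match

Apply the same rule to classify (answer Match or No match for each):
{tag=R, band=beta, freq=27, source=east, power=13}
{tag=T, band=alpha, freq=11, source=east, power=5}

One predicate separates the groups cleanly: tag is S.
{tag=R, band=beta, freq=27, source=east, power=13}: tag is R — fails the rule, so No match. {tag=T, band=alpha, freq=11, source=east, power=5}: tag is T — fails the rule, so No match.

No match, No match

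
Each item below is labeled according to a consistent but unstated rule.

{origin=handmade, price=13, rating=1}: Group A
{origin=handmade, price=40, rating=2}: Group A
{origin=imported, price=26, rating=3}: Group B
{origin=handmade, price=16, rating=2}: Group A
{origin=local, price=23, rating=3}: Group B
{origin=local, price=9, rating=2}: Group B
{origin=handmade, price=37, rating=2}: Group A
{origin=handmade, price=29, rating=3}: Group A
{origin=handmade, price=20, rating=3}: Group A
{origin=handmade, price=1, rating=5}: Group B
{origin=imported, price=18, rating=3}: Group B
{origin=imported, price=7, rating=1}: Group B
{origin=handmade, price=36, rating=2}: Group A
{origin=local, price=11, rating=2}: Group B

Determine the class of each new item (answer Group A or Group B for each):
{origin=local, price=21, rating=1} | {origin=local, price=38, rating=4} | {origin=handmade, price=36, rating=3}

Every 'Group A' example satisfies: origin is handmade AND price ≥ 7. None of the 'Group B' examples do.
{origin=local, price=21, rating=1}: Group B (origin is local, price = 21).
{origin=local, price=38, rating=4}: Group B (origin is local, price = 38).
{origin=handmade, price=36, rating=3}: Group A (origin is handmade, price = 36).

Group B, Group B, Group A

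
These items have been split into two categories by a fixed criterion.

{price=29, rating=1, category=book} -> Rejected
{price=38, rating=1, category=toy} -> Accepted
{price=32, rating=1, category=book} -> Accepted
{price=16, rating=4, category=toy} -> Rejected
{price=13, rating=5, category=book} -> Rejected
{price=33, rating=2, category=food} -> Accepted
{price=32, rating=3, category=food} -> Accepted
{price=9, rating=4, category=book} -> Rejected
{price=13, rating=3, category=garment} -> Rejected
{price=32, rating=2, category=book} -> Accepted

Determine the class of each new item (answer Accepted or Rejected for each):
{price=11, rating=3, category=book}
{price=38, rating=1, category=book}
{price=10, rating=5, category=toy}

Rejected, Accepted, Rejected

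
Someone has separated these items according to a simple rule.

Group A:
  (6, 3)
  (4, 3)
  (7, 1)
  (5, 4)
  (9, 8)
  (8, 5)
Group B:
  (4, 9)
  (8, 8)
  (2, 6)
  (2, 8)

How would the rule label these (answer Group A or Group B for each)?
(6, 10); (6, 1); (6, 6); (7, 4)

The classifier is using: first > second.

Group B, Group A, Group B, Group A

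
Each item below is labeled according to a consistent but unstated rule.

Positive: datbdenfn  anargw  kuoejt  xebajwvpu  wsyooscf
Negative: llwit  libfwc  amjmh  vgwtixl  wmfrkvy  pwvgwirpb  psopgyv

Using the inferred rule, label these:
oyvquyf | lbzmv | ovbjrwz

Positive, Negative, Negative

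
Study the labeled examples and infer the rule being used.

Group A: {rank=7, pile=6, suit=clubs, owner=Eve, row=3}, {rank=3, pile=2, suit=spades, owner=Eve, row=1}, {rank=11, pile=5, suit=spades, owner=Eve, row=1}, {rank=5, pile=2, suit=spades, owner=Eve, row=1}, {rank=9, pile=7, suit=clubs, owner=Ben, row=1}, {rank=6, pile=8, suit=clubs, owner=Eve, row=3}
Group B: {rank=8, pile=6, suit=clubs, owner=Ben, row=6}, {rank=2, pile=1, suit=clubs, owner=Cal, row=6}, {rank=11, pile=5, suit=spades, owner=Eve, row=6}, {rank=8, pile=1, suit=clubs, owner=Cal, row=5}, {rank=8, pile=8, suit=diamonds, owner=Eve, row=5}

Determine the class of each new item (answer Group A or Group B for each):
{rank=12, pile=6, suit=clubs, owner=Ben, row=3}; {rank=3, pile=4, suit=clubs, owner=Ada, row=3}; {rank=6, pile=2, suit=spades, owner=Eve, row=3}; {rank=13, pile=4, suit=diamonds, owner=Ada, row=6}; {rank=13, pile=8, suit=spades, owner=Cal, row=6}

The distinguishing property — row ≤ 3 — holds for all the 'Group A' cases and none of the 'Group B' cases.
{rank=12, pile=6, suit=clubs, owner=Ben, row=3}: row = 3, fits → Group A. {rank=3, pile=4, suit=clubs, owner=Ada, row=3}: row = 3, fits → Group A. {rank=6, pile=2, suit=spades, owner=Eve, row=3}: row = 3, fits → Group A. {rank=13, pile=4, suit=diamonds, owner=Ada, row=6}: row = 6, lacks this property → Group B. {rank=13, pile=8, suit=spades, owner=Cal, row=6}: row = 6, lacks this property → Group B.

Group A, Group A, Group A, Group B, Group B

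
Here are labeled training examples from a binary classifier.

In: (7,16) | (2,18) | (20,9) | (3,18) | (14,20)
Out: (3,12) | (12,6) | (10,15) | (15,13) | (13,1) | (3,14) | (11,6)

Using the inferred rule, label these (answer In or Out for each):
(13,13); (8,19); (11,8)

Out, In, Out

The rule appears to be: max ≥ 16.
(13,13): max 13 — does not pass, so Out. (8,19): max 19 — qualifies, so In. (11,8): max 11 — does not pass, so Out.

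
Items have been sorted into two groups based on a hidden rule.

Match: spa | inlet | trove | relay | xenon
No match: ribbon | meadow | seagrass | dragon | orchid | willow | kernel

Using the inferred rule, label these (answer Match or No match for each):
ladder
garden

No match, No match

The distinguishing property — odd length — holds for all the 'Match' cases and none of the 'No match' cases.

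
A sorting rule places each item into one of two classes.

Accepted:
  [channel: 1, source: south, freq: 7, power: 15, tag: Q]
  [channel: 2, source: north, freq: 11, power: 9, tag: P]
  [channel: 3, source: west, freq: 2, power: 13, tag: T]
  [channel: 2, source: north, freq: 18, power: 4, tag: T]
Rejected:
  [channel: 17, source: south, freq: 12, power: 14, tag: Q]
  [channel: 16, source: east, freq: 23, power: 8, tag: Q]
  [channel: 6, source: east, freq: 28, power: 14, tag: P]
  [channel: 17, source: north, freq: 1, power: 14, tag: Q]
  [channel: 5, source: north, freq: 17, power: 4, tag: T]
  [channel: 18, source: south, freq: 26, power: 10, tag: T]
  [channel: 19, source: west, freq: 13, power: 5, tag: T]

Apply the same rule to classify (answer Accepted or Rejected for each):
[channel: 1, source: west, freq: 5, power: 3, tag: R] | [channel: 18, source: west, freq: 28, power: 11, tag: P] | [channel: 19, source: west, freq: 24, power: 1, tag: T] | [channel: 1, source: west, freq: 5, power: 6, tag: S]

Accepted, Rejected, Rejected, Accepted

The simplest hypothesis consistent with all the labels is: channel ≤ 3.
[channel: 1, source: west, freq: 5, power: 3, tag: R]: channel = 1 — qualifies, so Accepted.
[channel: 18, source: west, freq: 28, power: 11, tag: P]: channel = 18 — fails this test, so Rejected.
[channel: 19, source: west, freq: 24, power: 1, tag: T]: channel = 19 — fails this test, so Rejected.
[channel: 1, source: west, freq: 5, power: 6, tag: S]: channel = 1 — qualifies, so Accepted.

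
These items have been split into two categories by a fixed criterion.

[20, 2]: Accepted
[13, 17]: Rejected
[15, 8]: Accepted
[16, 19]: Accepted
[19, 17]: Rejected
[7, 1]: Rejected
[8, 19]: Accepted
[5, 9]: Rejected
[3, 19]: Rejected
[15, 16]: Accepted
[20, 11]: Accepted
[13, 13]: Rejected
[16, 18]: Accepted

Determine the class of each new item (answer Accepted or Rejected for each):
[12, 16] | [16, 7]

One predicate separates the groups cleanly: product is even.

Accepted, Accepted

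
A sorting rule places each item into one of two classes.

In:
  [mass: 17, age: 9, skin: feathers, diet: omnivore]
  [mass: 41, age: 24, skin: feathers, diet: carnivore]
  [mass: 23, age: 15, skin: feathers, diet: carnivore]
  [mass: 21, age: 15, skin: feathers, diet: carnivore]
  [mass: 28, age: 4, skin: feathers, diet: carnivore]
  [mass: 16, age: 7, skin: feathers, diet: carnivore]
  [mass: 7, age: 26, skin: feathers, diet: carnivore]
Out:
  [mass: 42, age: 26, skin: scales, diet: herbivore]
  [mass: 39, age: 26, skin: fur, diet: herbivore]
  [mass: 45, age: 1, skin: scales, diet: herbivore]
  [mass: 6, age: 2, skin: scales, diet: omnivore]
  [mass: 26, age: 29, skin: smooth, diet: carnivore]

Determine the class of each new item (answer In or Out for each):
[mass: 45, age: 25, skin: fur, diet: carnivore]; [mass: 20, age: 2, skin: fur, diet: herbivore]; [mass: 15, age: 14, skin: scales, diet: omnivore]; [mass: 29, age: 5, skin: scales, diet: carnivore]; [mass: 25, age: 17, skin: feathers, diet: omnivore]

Out, Out, Out, Out, In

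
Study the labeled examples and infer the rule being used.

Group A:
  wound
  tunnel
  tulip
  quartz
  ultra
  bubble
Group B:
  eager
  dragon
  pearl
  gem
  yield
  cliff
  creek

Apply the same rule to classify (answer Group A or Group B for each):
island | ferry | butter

Group B, Group B, Group A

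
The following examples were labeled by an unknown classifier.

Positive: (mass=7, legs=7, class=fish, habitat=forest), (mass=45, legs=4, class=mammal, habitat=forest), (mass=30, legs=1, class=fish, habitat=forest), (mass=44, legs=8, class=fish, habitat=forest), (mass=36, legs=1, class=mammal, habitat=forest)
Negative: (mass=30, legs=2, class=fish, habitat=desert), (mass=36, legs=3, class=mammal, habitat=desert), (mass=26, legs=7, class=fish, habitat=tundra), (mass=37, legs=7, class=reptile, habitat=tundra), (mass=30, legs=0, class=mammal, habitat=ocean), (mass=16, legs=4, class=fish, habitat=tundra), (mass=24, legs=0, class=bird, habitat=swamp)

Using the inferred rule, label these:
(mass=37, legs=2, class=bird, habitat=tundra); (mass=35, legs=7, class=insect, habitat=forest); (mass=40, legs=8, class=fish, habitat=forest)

The distinguishing property — habitat is forest — holds for all the 'Positive' cases and none of the 'Negative' cases.
Negative: (mass=37, legs=2, class=bird, habitat=tundra), since habitat is tundra. Positive: (mass=35, legs=7, class=insect, habitat=forest), since habitat is forest. Positive: (mass=40, legs=8, class=fish, habitat=forest), since habitat is forest.

Negative, Positive, Positive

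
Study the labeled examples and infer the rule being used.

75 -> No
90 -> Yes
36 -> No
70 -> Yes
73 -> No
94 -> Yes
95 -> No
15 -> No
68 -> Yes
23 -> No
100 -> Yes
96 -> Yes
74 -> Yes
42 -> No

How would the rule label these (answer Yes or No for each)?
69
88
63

The pattern is that an item is 'Yes' exactly when: even AND at least 68.
69: 69 is odd, 69 ≥ 68 — fails this test, so No.
88: 88 is even, 88 ≥ 68 — checks out, so Yes.
63: 63 is odd, 63 < 68 — fails this test, so No.

No, Yes, No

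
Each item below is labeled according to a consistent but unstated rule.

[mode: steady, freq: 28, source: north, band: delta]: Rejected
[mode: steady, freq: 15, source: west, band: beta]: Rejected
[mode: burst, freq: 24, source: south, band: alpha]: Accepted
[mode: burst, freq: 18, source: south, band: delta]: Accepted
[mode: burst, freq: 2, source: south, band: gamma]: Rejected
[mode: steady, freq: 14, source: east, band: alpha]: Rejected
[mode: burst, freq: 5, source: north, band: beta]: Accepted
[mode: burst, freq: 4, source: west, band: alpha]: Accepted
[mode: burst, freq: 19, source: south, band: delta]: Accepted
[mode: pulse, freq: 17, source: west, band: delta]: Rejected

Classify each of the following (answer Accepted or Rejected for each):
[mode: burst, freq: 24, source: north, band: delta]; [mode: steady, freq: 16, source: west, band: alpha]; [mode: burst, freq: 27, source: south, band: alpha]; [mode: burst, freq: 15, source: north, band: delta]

Accepted, Rejected, Accepted, Accepted

The classifier is using: mode is burst AND freq ≥ 4.
[mode: burst, freq: 24, source: north, band: delta] → mode is burst, freq = 24 → Accepted.
[mode: steady, freq: 16, source: west, band: alpha] → mode is steady, freq = 16 → Rejected.
[mode: burst, freq: 27, source: south, band: alpha] → mode is burst, freq = 27 → Accepted.
[mode: burst, freq: 15, source: north, band: delta] → mode is burst, freq = 15 → Accepted.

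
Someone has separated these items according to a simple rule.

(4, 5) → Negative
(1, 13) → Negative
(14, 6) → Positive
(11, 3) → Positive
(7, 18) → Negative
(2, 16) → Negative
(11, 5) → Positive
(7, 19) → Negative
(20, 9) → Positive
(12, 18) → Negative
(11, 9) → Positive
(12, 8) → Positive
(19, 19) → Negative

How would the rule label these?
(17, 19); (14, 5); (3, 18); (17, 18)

Negative, Positive, Negative, Negative

A rule that fits every label: first > second — true of each 'Positive' example, false of each 'Negative' one.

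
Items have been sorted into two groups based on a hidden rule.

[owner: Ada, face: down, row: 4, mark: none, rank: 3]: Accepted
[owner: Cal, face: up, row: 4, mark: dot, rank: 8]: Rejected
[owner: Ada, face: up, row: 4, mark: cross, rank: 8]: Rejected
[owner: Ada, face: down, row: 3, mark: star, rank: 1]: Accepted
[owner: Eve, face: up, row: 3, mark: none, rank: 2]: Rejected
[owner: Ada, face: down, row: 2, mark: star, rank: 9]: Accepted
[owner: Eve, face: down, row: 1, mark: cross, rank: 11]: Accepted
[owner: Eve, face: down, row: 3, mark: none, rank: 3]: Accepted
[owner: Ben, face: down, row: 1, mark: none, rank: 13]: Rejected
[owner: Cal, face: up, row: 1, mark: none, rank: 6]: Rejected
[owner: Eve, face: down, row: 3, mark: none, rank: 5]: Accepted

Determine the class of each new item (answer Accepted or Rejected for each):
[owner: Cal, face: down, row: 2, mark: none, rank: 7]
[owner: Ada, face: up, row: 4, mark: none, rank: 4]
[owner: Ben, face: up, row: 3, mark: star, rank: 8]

Accepted, Rejected, Rejected

Every 'Accepted' example satisfies: face is down AND rank ≤ 11. None of the 'Rejected' examples do.
[owner: Cal, face: down, row: 2, mark: none, rank: 7]: face is down, rank = 7, qualifies → Accepted. [owner: Ada, face: up, row: 4, mark: none, rank: 4]: face is up, rank = 4, doesn't match → Rejected. [owner: Ben, face: up, row: 3, mark: star, rank: 8]: face is up, rank = 8, doesn't match → Rejected.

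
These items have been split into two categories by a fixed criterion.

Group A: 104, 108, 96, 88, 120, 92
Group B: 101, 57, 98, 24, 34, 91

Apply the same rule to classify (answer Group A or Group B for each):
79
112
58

Group B, Group A, Group B

Rule: multiple of 4 AND at least 34. This holds for each 'Group A' example and fails for each 'Group B' one.
79: 79 = 4·19 + 3, 79 ≥ 34 — doesn't match, so Group B.
112: 112 = 4·28, 112 ≥ 34 — checks out, so Group A.
58: 58 = 4·14 + 2, 58 ≥ 34 — doesn't match, so Group B.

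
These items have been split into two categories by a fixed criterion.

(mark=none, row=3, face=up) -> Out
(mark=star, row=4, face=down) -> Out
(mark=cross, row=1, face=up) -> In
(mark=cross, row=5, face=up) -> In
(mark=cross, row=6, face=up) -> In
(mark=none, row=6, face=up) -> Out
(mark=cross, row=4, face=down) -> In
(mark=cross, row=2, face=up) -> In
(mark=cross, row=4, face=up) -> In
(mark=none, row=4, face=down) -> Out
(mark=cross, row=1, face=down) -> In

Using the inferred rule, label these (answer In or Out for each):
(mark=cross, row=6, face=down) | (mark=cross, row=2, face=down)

In, In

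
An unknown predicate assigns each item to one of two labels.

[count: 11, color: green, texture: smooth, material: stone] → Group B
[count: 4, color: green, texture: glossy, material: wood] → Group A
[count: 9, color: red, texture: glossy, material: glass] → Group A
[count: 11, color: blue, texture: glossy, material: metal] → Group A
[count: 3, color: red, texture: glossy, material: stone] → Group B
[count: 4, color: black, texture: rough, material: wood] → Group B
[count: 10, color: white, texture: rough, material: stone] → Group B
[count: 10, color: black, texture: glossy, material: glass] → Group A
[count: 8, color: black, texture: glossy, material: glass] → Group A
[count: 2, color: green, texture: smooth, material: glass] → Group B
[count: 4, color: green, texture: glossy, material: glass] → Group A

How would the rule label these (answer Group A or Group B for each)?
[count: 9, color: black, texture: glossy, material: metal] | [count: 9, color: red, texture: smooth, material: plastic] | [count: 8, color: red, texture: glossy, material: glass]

Group A, Group B, Group A

The distinguishing property — texture is glossy AND count ≥ 4 — holds for all the 'Group A' cases and none of the 'Group B' cases.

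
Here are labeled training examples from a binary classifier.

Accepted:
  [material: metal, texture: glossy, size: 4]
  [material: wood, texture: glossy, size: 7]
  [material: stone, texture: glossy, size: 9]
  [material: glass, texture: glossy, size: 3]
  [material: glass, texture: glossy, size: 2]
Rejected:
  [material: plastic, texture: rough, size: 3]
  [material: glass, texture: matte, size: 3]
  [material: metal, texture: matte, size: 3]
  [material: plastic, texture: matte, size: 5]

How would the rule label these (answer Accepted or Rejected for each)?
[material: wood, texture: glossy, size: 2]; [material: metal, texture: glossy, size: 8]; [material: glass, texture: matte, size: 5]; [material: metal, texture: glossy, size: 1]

Accepted, Accepted, Rejected, Accepted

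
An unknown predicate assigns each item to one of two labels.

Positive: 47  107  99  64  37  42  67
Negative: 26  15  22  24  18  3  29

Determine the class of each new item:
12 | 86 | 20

Negative, Positive, Negative

The pattern is that an item is 'Positive' exactly when: at least 37.
Negative: 12, since 12 < 37. Positive: 86, since 86 ≥ 37. Negative: 20, since 20 < 37.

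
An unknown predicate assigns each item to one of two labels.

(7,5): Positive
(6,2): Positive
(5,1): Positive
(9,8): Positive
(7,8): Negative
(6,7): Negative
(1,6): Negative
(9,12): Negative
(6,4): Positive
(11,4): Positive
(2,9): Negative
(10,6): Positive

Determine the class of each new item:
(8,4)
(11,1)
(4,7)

Positive, Positive, Negative

The common property of the 'Positive' items is: first > second. No 'Negative' item has it.
(8,4) → 8 > 4 → Positive. (11,1) → 11 > 1 → Positive. (4,7) → 4 < 7 → Negative.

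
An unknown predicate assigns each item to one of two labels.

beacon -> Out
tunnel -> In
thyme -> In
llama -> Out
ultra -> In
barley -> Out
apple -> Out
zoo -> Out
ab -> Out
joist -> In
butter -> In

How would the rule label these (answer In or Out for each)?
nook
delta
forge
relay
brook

One predicate separates the groups cleanly: contains 't'.
nook: no 't' — fails this test, so Out.
delta: has 't' — has this property, so In.
forge: no 't' — fails this test, so Out.
relay: no 't' — fails this test, so Out.
brook: no 't' — fails this test, so Out.

Out, In, Out, Out, Out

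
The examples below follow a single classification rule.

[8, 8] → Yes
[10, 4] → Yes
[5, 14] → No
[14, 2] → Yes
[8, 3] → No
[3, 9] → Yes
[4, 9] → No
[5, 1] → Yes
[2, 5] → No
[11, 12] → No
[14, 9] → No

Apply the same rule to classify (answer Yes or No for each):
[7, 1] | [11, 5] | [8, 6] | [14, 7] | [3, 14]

Yes, Yes, Yes, No, No

'Yes' ⟺ sum is even.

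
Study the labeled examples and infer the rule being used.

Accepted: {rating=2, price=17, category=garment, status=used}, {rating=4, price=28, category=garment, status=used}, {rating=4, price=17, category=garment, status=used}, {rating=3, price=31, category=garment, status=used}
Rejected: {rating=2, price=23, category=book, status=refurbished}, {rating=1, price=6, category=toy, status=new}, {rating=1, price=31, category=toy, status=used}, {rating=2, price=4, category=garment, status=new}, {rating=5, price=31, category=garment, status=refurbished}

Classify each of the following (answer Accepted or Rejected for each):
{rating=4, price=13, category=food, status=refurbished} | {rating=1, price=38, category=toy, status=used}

Rejected, Rejected

One predicate separates the groups cleanly: status is used AND category is garment.
{rating=4, price=13, category=food, status=refurbished} → status is refurbished, category is food → Rejected.
{rating=1, price=38, category=toy, status=used} → status is used, category is toy → Rejected.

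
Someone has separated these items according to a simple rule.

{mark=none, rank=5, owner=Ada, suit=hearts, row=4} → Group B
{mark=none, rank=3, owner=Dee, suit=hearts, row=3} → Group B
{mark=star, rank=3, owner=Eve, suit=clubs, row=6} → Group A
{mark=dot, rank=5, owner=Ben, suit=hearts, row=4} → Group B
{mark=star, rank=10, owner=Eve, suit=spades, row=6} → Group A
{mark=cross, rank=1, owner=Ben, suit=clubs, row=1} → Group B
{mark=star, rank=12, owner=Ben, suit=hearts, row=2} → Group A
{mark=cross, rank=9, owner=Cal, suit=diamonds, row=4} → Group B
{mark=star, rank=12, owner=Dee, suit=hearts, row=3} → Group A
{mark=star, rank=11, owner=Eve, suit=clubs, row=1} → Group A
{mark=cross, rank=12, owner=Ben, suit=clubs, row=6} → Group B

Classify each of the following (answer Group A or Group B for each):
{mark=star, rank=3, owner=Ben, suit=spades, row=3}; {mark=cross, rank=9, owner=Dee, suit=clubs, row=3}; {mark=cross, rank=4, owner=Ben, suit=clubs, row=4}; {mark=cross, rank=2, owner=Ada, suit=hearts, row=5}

A rule that fits every label: mark is star — true of each 'Group A' example, false of each 'Group B' one.
{mark=star, rank=3, owner=Ben, suit=spades, row=3} — mark is star, hence Group A.
{mark=cross, rank=9, owner=Dee, suit=clubs, row=3} — mark is cross, hence Group B.
{mark=cross, rank=4, owner=Ben, suit=clubs, row=4} — mark is cross, hence Group B.
{mark=cross, rank=2, owner=Ada, suit=hearts, row=5} — mark is cross, hence Group B.

Group A, Group B, Group B, Group B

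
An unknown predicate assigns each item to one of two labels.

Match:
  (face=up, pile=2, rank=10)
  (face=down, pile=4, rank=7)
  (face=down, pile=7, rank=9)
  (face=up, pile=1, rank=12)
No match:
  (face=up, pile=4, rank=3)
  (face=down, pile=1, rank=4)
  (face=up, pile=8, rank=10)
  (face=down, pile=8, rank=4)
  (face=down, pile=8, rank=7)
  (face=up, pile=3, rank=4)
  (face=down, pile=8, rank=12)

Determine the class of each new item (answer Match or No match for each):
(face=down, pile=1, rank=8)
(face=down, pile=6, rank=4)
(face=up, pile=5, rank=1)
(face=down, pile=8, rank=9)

Match, No match, No match, No match

The distinguishing property — rank ≥ 7 AND pile ≤ 7 — holds for all the 'Match' cases and none of the 'No match' cases.
(face=down, pile=1, rank=8) — rank = 8, pile = 1, hence Match. (face=down, pile=6, rank=4) — rank = 4, pile = 6, hence No match. (face=up, pile=5, rank=1) — rank = 1, pile = 5, hence No match. (face=down, pile=8, rank=9) — rank = 9, pile = 8, hence No match.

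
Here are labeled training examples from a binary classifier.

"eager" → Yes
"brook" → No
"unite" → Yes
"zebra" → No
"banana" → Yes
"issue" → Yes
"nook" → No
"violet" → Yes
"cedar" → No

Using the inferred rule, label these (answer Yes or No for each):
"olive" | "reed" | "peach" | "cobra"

Yes, No, No, No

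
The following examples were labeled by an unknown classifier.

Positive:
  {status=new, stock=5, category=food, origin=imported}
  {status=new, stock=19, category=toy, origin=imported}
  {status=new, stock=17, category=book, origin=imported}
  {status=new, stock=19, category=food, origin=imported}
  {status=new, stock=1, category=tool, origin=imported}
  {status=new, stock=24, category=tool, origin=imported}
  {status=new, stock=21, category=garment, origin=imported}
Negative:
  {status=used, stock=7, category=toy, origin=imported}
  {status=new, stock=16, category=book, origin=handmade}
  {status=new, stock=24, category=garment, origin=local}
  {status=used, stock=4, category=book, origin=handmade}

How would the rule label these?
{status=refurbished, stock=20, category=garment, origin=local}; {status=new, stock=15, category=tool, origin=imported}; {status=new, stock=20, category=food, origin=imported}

The distinguishing property — status is new AND origin is imported — holds for all the 'Positive' cases and none of the 'Negative' cases.

Negative, Positive, Positive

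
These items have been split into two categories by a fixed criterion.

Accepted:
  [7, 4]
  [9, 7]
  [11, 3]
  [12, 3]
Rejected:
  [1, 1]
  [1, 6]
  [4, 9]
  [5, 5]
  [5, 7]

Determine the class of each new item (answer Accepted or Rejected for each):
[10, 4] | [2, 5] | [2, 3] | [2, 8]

Accepted, Rejected, Rejected, Rejected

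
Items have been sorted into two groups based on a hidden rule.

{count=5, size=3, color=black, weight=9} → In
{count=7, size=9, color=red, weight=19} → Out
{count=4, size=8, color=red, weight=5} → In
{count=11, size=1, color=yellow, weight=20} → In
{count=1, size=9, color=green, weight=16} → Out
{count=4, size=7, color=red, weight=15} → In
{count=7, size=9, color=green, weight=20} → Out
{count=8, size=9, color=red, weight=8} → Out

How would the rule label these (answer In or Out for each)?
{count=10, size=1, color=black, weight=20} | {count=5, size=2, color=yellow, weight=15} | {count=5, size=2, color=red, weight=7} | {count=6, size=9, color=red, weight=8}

In, In, In, Out

A rule that fits every label: size ≤ 8 — true of each 'In' example, false of each 'Out' one.
In: {count=10, size=1, color=black, weight=20}, since size = 1.
In: {count=5, size=2, color=yellow, weight=15}, since size = 2.
In: {count=5, size=2, color=red, weight=7}, since size = 2.
Out: {count=6, size=9, color=red, weight=8}, since size = 9.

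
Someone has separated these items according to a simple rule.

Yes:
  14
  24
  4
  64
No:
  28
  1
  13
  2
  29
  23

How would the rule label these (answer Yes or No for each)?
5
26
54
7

No, No, Yes, No

All 'Yes' examples share one property — ends in digit 4 — and every 'No' example lacks it.
5: last digit 5 — doesn't qualify, so No. 26: last digit 6 — doesn't qualify, so No. 54: last digit 4 — qualifies, so Yes. 7: last digit 7 — doesn't qualify, so No.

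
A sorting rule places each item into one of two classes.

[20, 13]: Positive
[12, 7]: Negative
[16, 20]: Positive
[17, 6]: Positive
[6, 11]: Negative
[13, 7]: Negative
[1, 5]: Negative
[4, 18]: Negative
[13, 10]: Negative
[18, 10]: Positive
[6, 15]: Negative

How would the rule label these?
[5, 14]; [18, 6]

Negative, Positive

A rule that fits every label: first ≥ 15 — true of each 'Positive' example, false of each 'Negative' one.
[5, 14]: Negative (first 5).
[18, 6]: Positive (first 18).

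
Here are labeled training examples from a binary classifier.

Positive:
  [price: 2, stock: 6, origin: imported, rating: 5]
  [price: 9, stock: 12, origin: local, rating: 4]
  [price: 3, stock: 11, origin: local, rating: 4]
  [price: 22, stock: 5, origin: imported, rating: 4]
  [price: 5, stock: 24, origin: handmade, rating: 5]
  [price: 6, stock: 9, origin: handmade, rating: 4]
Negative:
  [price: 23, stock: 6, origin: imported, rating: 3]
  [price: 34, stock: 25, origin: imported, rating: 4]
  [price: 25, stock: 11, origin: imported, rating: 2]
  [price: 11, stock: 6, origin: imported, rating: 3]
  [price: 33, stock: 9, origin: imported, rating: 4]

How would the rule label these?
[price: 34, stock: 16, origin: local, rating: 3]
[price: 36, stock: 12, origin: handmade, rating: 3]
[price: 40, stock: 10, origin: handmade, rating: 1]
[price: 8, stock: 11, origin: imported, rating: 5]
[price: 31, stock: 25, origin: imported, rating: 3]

Every 'Positive' example satisfies: rating ≥ 4 AND price ≤ 22. None of the 'Negative' examples do.
[price: 34, stock: 16, origin: local, rating: 3]: rating = 3, price = 34, doesn't match → Negative. [price: 36, stock: 12, origin: handmade, rating: 3]: rating = 3, price = 36, doesn't match → Negative. [price: 40, stock: 10, origin: handmade, rating: 1]: rating = 1, price = 40, doesn't match → Negative. [price: 8, stock: 11, origin: imported, rating: 5]: rating = 5, price = 8, checks out → Positive. [price: 31, stock: 25, origin: imported, rating: 3]: rating = 3, price = 31, doesn't match → Negative.

Negative, Negative, Negative, Positive, Negative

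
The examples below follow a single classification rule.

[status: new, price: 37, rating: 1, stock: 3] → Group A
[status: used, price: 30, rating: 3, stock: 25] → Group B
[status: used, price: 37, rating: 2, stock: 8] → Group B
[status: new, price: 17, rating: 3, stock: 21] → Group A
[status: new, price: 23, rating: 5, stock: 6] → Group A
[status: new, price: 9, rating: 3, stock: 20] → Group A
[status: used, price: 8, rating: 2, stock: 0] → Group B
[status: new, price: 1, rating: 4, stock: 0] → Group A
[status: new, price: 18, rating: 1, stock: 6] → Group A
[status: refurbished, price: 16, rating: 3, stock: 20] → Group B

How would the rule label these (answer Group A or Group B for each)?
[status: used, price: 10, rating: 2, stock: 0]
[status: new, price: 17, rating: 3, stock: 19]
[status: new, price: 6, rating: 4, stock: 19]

Group B, Group A, Group A

A rule that fits every label: status is new — true of each 'Group A' example, false of each 'Group B' one.
[status: used, price: 10, rating: 2, stock: 0]: status is used — lacks this property, so Group B. [status: new, price: 17, rating: 3, stock: 19]: status is new — has this property, so Group A. [status: new, price: 6, rating: 4, stock: 19]: status is new — has this property, so Group A.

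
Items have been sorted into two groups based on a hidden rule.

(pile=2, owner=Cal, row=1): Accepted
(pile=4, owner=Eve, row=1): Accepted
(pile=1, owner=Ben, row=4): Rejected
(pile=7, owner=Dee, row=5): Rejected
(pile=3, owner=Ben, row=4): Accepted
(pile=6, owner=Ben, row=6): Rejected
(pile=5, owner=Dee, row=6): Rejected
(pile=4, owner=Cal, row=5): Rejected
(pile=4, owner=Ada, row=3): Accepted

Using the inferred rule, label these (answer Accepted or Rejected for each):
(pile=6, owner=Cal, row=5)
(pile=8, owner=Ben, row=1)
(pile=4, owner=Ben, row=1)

Rejected, Accepted, Accepted

One predicate separates the groups cleanly: row ≤ 4 AND pile ≥ 2.
(pile=6, owner=Cal, row=5): row = 5, pile = 6 — does not fit, so Rejected.
(pile=8, owner=Ben, row=1): row = 1, pile = 8 — fits, so Accepted.
(pile=4, owner=Ben, row=1): row = 1, pile = 4 — fits, so Accepted.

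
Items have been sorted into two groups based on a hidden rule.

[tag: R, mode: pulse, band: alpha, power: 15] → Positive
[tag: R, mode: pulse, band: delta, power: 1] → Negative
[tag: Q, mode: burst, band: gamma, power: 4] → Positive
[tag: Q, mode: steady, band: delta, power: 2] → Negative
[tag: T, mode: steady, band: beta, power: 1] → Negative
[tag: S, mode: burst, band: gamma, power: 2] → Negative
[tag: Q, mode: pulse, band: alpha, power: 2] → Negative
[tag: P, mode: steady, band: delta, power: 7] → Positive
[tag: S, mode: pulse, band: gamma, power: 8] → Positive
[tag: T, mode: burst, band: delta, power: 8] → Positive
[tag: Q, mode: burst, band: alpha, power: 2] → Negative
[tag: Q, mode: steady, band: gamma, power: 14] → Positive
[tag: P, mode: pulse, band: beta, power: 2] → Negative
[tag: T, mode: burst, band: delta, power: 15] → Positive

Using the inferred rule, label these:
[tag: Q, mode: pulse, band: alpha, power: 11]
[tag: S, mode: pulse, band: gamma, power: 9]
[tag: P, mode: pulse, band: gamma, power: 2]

Positive, Positive, Negative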